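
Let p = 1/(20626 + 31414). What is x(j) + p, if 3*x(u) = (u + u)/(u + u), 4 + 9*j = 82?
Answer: 52043/156120 ≈ 0.33335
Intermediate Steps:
j = 26/3 (j = -4/9 + (1/9)*82 = -4/9 + 82/9 = 26/3 ≈ 8.6667)
x(u) = 1/3 (x(u) = ((u + u)/(u + u))/3 = ((2*u)/((2*u)))/3 = ((2*u)*(1/(2*u)))/3 = (1/3)*1 = 1/3)
p = 1/52040 ≈ 1.9216e-5
x(j) + p = 1/3 + 1/52040 = 52043/156120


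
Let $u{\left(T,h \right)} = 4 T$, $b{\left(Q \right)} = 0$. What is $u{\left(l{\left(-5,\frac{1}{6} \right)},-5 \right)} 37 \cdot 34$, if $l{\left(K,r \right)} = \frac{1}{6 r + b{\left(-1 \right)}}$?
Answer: $5032$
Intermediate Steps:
$l{\left(K,r \right)} = \frac{1}{6 r}$ ($l{\left(K,r \right)} = \frac{1}{6 r + 0} = \frac{1}{6 r}$)
$u{\left(l{\left(-5,\frac{1}{6} \right)},-5 \right)} 37 \cdot 34 = 4 \frac{1}{6 \cdot \frac{1}{6}} \cdot 37 \cdot 34 = 4 \frac{\frac{1}{\frac{1}{6}}}{6} \cdot 37 \cdot 34 = 4 \cdot \frac{1}{6} \cdot 6 \cdot 37 \cdot 34 = 4 \cdot 1 \cdot 37 \cdot 34 = 4 \cdot 37 \cdot 34 = 148 \cdot 34 = 5032$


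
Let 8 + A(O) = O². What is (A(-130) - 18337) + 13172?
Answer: 11727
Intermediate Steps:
A(O) = -8 + O²
(A(-130) - 18337) + 13172 = ((-8 + (-130)²) - 18337) + 13172 = ((-8 + 16900) - 18337) + 13172 = (16892 - 18337) + 13172 = -1445 + 13172 = 11727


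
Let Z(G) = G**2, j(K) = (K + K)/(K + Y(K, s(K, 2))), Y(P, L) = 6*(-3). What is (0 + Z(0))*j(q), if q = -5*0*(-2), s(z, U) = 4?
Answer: 0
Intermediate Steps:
Y(P, L) = -18
q = 0 (q = 0*(-2) = 0)
j(K) = 2*K/(-18 + K) (j(K) = (K + K)/(K - 18) = (2*K)/(-18 + K) = 2*K/(-18 + K))
(0 + Z(0))*j(q) = (0 + 0**2)*(2*0/(-18 + 0)) = (0 + 0)*(2*0/(-18)) = 0*(2*0*(-1/18)) = 0*0 = 0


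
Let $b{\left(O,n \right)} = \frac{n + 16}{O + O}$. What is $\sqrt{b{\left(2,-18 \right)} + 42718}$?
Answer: $\frac{\sqrt{170870}}{2} \approx 206.68$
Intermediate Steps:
$b{\left(O,n \right)} = \frac{16 + n}{2 O}$
$\sqrt{b{\left(2,-18 \right)} + 42718} = \sqrt{\frac{16 - 18}{2 \cdot 2} + 42718} = \sqrt{\frac{1}{2} \cdot \frac{1}{2} \left(-2\right) + 42718} = \sqrt{- \frac{1}{2} + 42718} = \sqrt{\frac{85435}{2}} = \frac{\sqrt{170870}}{2}$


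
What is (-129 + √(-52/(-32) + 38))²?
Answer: (516 - √634)²/16 ≈ 15057.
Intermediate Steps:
(-129 + √(-52/(-32) + 38))² = (-129 + √(-52*(-1/32) + 38))² = (-129 + √(13/8 + 38))² = (-129 + √(317/8))² = (-129 + √634/4)²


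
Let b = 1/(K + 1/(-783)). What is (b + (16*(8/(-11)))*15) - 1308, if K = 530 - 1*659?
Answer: -1647247077/1111088 ≈ -1482.6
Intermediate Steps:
K = -129 (K = 530 - 659 = -129)
b = -783/101008 (b = 1/(-129 + 1/(-783)) = 1/(-129 - 1/783) = 1/(-101008/783) = -783/101008 ≈ -0.0077519)
(b + (16*(8/(-11)))*15) - 1308 = (-783/101008 + (16*(8/(-11)))*15) - 1308 = (-783/101008 + (16*(8*(-1/11)))*15) - 1308 = (-783/101008 + (16*(-8/11))*15) - 1308 = (-783/101008 - 128/11*15) - 1308 = (-783/101008 - 1920/11) - 1308 = -193943973/1111088 - 1308 = -1647247077/1111088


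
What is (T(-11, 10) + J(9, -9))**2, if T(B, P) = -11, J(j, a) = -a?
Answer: 4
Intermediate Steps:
(T(-11, 10) + J(9, -9))**2 = (-11 - 1*(-9))**2 = (-11 + 9)**2 = (-2)**2 = 4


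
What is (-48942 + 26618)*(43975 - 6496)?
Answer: -836681196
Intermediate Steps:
(-48942 + 26618)*(43975 - 6496) = -22324*37479 = -836681196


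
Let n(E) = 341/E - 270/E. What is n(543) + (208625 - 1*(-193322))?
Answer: 218257292/543 ≈ 4.0195e+5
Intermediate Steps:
n(E) = 71/E
n(543) + (208625 - 1*(-193322)) = 71/543 + (208625 - 1*(-193322)) = 71*(1/543) + (208625 + 193322) = 71/543 + 401947 = 218257292/543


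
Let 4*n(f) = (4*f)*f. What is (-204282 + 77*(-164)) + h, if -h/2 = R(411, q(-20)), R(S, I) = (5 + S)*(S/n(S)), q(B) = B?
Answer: -89150842/411 ≈ -2.1691e+5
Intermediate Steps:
n(f) = f² (n(f) = ((4*f)*f)/4 = (4*f²)/4 = f²)
R(S, I) = (5 + S)/S (R(S, I) = (5 + S)*(S/(S²)) = (5 + S)*(S/S²) = (5 + S)/S)
h = -832/411 (h = -2*(5 + 411)/411 = -2*416/411 = -832/411 ≈ -2.0243)
(-204282 + 77*(-164)) + h = (-204282 + 77*(-164)) - 832/411 = (-204282 - 12628) - 832/411 = -216910 - 832/411 = -89150842/411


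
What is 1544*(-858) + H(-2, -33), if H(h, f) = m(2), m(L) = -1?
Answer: -1324753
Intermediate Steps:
H(h, f) = -1
1544*(-858) + H(-2, -33) = 1544*(-858) - 1 = -1324752 - 1 = -1324753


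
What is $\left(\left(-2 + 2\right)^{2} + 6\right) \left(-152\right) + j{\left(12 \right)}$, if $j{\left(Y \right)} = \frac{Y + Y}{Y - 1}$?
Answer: $- \frac{10008}{11} \approx -909.82$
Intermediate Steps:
$j{\left(Y \right)} = \frac{2 Y}{-1 + Y}$
$\left(\left(-2 + 2\right)^{2} + 6\right) \left(-152\right) + j{\left(12 \right)} = \left(\left(-2 + 2\right)^{2} + 6\right) \left(-152\right) + 2 \cdot 12 \frac{1}{-1 + 12} = \left(0^{2} + 6\right) \left(-152\right) + 2 \cdot 12 \cdot \frac{1}{11} = \left(0 + 6\right) \left(-152\right) + 2 \cdot 12 \cdot \frac{1}{11} = 6 \left(-152\right) + \frac{24}{11} = -912 + \frac{24}{11} = - \frac{10008}{11}$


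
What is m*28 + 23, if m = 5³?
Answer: 3523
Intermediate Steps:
m = 125
m*28 + 23 = 125*28 + 23 = 3500 + 23 = 3523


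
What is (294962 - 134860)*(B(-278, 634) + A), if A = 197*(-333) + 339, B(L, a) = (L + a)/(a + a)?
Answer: -3312184572430/317 ≈ -1.0449e+10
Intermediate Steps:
B(L, a) = (L + a)/(2*a) (B(L, a) = (L + a)/((2*a)) = (L + a)*(1/(2*a)) = (L + a)/(2*a))
A = -65262 (A = -65601 + 339 = -65262)
(294962 - 134860)*(B(-278, 634) + A) = (294962 - 134860)*((1/2)*(-278 + 634)/634 - 65262) = 160102*((1/2)*(1/634)*356 - 65262) = 160102*(89/317 - 65262) = 160102*(-20687965/317) = -3312184572430/317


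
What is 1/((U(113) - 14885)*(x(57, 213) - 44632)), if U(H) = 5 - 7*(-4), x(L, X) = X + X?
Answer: 1/656547512 ≈ 1.5231e-9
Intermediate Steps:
x(L, X) = 2*X
U(H) = 33 (U(H) = 5 + 28 = 33)
1/((U(113) - 14885)*(x(57, 213) - 44632)) = 1/((33 - 14885)*(2*213 - 44632)) = 1/(-14852*(426 - 44632)) = 1/(-14852*(-44206)) = 1/656547512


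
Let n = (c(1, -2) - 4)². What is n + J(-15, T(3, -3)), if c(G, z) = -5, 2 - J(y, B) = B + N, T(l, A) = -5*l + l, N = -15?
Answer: 110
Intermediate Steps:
T(l, A) = -4*l
J(y, B) = 17 - B (J(y, B) = 2 - (B - 15) = 2 - (-15 + B) = 2 + (15 - B) = 17 - B)
n = 81 (n = (-5 - 4)² = (-9)² = 81)
n + J(-15, T(3, -3)) = 81 + (17 - (-4)*3) = 81 + (17 - 1*(-12)) = 81 + (17 + 12) = 81 + 29 = 110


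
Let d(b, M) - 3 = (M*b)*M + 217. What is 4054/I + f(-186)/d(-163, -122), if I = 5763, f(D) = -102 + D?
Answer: 204919684/291256257 ≈ 0.70357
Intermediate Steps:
d(b, M) = 220 + b*M² (d(b, M) = 3 + ((M*b)*M + 217) = 3 + (b*M² + 217) = 3 + (217 + b*M²) = 220 + b*M²)
4054/I + f(-186)/d(-163, -122) = 4054/5763 + (-102 - 186)/(220 - 163*(-122)²) = 4054*(1/5763) - 288/(220 - 163*14884) = 4054/5763 - 288/(220 - 2426092) = 4054/5763 - 288/(-2425872) = 4054/5763 - 288*(-1/2425872) = 4054/5763 + 6/50539 = 204919684/291256257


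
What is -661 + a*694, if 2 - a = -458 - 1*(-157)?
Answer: 209621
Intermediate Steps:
a = 303 (a = 2 - (-458 - 1*(-157)) = 2 - (-458 + 157) = 2 - 1*(-301) = 2 + 301 = 303)
-661 + a*694 = -661 + 303*694 = -661 + 210282 = 209621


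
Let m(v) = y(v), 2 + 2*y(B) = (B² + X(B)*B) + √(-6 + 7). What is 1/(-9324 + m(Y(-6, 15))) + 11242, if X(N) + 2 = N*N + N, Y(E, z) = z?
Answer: 83494333/7427 ≈ 11242.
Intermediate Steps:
X(N) = -2 + N + N² (X(N) = -2 + (N*N + N) = -2 + (N² + N) = -2 + (N + N²) = -2 + N + N²)
y(B) = -½ + B²/2 + B*(-2 + B + B²)/2 (y(B) = -1 + ((B² + (-2 + B + B²)*B) + √(-6 + 7))/2 = -1 + ((B² + B*(-2 + B + B²)) + √1)/2 = -1 + ((B² + B*(-2 + B + B²)) + 1)/2 = -1 + (1 + B² + B*(-2 + B + B²))/2 = -1 + (½ + B²/2 + B*(-2 + B + B²)/2) = -½ + B²/2 + B*(-2 + B + B²)/2)
m(v) = -½ + v² + v³/2 - v
1/(-9324 + m(Y(-6, 15))) + 11242 = 1/(-9324 + (-½ + 15² + (½)*15³ - 1*15)) + 11242 = 1/(-9324 + (-½ + 225 + (½)*3375 - 15)) + 11242 = 1/(-9324 + (-½ + 225 + 3375/2 - 15)) + 11242 = 1/(-9324 + 1897) + 11242 = 1/(-7427) + 11242 = -1/7427 + 11242 = 83494333/7427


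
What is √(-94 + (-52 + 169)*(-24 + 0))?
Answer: I*√2902 ≈ 53.87*I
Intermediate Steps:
√(-94 + (-52 + 169)*(-24 + 0)) = √(-94 + 117*(-24)) = √(-94 - 2808) = √(-2902) = I*√2902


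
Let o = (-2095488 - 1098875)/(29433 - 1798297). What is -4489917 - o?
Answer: -7942055738651/1768864 ≈ -4.4899e+6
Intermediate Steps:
o = 3194363/1768864 (o = -3194363/(-1768864) = -3194363*(-1/1768864) = 3194363/1768864 ≈ 1.8059)
-4489917 - o = -4489917 - 1*3194363/1768864 = -4489917 - 3194363/1768864 = -7942055738651/1768864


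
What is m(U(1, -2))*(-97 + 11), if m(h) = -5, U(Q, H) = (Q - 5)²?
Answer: 430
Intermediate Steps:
U(Q, H) = (-5 + Q)²
m(U(1, -2))*(-97 + 11) = -5*(-97 + 11) = -5*(-86) = 430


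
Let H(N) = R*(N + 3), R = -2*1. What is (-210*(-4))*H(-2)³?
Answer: -6720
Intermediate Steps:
R = -2
H(N) = -6 - 2*N (H(N) = -2*(N + 3) = -2*(3 + N) = -6 - 2*N)
(-210*(-4))*H(-2)³ = (-210*(-4))*(-6 - 2*(-2))³ = 840*(-6 + 4)³ = 840*(-2)³ = 840*(-8) = -6720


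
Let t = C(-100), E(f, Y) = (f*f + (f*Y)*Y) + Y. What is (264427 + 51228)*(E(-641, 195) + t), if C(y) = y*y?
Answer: -7560868116595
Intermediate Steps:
E(f, Y) = Y + f**2 + f*Y**2 (E(f, Y) = (f**2 + (Y*f)*Y) + Y = (f**2 + f*Y**2) + Y = Y + f**2 + f*Y**2)
C(y) = y**2
t = 10000 (t = (-100)**2 = 10000)
(264427 + 51228)*(E(-641, 195) + t) = (264427 + 51228)*((195 + (-641)**2 - 641*195**2) + 10000) = 315655*((195 + 410881 - 641*38025) + 10000) = 315655*((195 + 410881 - 24374025) + 10000) = 315655*(-23962949 + 10000) = 315655*(-23952949) = -7560868116595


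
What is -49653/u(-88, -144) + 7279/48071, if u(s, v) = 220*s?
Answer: 2527790803/930654560 ≈ 2.7161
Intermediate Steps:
-49653/u(-88, -144) + 7279/48071 = -49653/(220*(-88)) + 7279/48071 = -49653/(-19360) + 7279*(1/48071) = -49653*(-1/19360) + 7279/48071 = 49653/19360 + 7279/48071 = 2527790803/930654560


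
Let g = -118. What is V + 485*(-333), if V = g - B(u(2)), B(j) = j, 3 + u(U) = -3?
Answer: -161617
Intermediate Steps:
u(U) = -6 (u(U) = -3 - 3 = -6)
V = -112 (V = -118 - 1*(-6) = -118 + 6 = -112)
V + 485*(-333) = -112 + 485*(-333) = -112 - 161505 = -161617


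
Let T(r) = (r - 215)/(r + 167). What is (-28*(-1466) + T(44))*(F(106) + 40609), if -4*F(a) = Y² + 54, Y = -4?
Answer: 703122472131/422 ≈ 1.6662e+9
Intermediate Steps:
T(r) = (-215 + r)/(167 + r)
F(a) = -35/2 (F(a) = -((-4)² + 54)/4 = -(16 + 54)/4 = -¼*70 = -35/2)
(-28*(-1466) + T(44))*(F(106) + 40609) = (-28*(-1466) + (-215 + 44)/(167 + 44))*(-35/2 + 40609) = (41048 - 171/211)*(81183/2) = (8660957/211)*(81183/2) = 703122472131/422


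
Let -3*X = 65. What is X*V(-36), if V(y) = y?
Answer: 780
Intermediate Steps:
X = -65/3 (X = -⅓*65 = -65/3 ≈ -21.667)
X*V(-36) = -65/3*(-36) = 780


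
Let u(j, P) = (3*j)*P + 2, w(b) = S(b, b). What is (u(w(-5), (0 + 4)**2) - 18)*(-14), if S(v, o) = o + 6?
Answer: -448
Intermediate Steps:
S(v, o) = 6 + o
w(b) = 6 + b
u(j, P) = 2 + 3*P*j (u(j, P) = 3*P*j + 2 = 2 + 3*P*j)
(u(w(-5), (0 + 4)**2) - 18)*(-14) = ((2 + 3*(0 + 4)**2*(6 - 5)) - 18)*(-14) = ((2 + 3*4**2*1) - 18)*(-14) = ((2 + 3*16*1) - 18)*(-14) = ((2 + 48) - 18)*(-14) = (50 - 18)*(-14) = 32*(-14) = -448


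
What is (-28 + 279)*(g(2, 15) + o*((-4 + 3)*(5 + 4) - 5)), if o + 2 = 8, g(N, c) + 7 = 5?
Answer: -21586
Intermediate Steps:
g(N, c) = -2 (g(N, c) = -7 + 5 = -2)
o = 6 (o = -2 + 8 = 6)
(-28 + 279)*(g(2, 15) + o*((-4 + 3)*(5 + 4) - 5)) = (-28 + 279)*(-2 + 6*((-4 + 3)*(5 + 4) - 5)) = 251*(-2 + 6*(-1*9 - 5)) = 251*(-2 + 6*(-9 - 5)) = 251*(-2 + 6*(-14)) = 251*(-2 - 84) = 251*(-86) = -21586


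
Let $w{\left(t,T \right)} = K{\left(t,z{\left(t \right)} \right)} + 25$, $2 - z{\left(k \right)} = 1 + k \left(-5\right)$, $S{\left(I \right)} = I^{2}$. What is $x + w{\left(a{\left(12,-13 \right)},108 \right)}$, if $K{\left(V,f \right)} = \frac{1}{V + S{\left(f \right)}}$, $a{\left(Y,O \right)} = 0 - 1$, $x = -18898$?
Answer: $- \frac{283094}{15} \approx -18873.0$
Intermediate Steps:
$a{\left(Y,O \right)} = -1$ ($a{\left(Y,O \right)} = 0 - 1 = -1$)
$z{\left(k \right)} = 1 + 5 k$ ($z{\left(k \right)} = 2 - \left(1 + k \left(-5\right)\right) = 2 - \left(1 - 5 k\right) = 2 + \left(-1 + 5 k\right) = 1 + 5 k$)
$K{\left(V,f \right)} = \frac{1}{V + f^{2}}$
$w{\left(t,T \right)} = 25 + \frac{1}{t + \left(1 + 5 t\right)^{2}}$ ($w{\left(t,T \right)} = \frac{1}{t + \left(1 + 5 t\right)^{2}} + 25 = 25 + \frac{1}{t + \left(1 + 5 t\right)^{2}}$)
$x + w{\left(a{\left(12,-13 \right)},108 \right)} = -18898 + \left(25 + \frac{1}{-1 + \left(1 + 5 \left(-1\right)\right)^{2}}\right) = -18898 + \left(25 + \frac{1}{-1 + \left(1 - 5\right)^{2}}\right) = -18898 + \left(25 + \frac{1}{-1 + \left(-4\right)^{2}}\right) = -18898 + \left(25 + \frac{1}{-1 + 16}\right) = -18898 + \left(25 + \frac{1}{15}\right) = -18898 + \frac{376}{15} = - \frac{283094}{15}$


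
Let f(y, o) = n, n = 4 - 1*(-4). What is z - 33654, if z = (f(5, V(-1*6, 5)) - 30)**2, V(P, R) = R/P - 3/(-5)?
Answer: -33170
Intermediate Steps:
n = 8 (n = 4 + 4 = 8)
V(P, R) = 3/5 + R/P (V(P, R) = R/P - 3*(-1/5) = R/P + 3/5 = 3/5 + R/P)
f(y, o) = 8
z = 484 (z = (8 - 30)**2 = (-22)**2 = 484)
z - 33654 = 484 - 33654 = -33170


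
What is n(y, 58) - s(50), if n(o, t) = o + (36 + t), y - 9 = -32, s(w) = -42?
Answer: 113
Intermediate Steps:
y = -23 (y = 9 - 32 = -23)
n(o, t) = 36 + o + t
n(y, 58) - s(50) = (36 - 23 + 58) - 1*(-42) = 71 + 42 = 113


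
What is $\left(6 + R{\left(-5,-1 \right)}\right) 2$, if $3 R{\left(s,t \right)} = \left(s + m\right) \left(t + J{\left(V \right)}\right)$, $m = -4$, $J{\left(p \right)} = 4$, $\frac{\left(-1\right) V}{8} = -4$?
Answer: $-6$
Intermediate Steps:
$V = 32$ ($V = \left(-8\right) \left(-4\right) = 32$)
$R{\left(s,t \right)} = \frac{\left(-4 + s\right) \left(4 + t\right)}{3}$ ($R{\left(s,t \right)} = \frac{\left(s - 4\right) \left(t + 4\right)}{3} = \frac{\left(-4 + s\right) \left(4 + t\right)}{3}$)
$\left(6 + R{\left(-5,-1 \right)}\right) 2 = \left(6 + \left(- \frac{16}{3} - - \frac{4}{3} + \frac{4}{3} \left(-5\right) + \frac{1}{3} \left(-5\right) \left(-1\right)\right)\right) 2 = \left(6 + \left(- \frac{16}{3} + \frac{4}{3} - \frac{20}{3} + \frac{5}{3}\right)\right) 2 = \left(6 - 9\right) 2 = \left(-3\right) 2 = -6$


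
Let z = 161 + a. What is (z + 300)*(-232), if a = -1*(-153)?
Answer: -142448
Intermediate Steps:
a = 153
z = 314 (z = 161 + 153 = 314)
(z + 300)*(-232) = (314 + 300)*(-232) = 614*(-232) = -142448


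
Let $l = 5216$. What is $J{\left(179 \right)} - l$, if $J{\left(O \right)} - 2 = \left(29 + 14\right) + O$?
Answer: $-4992$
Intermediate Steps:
$J{\left(O \right)} = 45 + O$ ($J{\left(O \right)} = 2 + \left(\left(29 + 14\right) + O\right) = 2 + \left(43 + O\right) = 45 + O$)
$J{\left(179 \right)} - l = \left(45 + 179\right) - 5216 = 224 - 5216 = -4992$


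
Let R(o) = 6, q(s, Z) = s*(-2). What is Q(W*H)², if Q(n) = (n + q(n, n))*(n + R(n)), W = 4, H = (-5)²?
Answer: 112360000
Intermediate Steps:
q(s, Z) = -2*s
H = 25
Q(n) = -n*(6 + n) (Q(n) = (n - 2*n)*(n + 6) = (-n)*(6 + n) = -n*(6 + n))
Q(W*H)² = ((4*25)*(-6 - 4*25))² = (100*(-6 - 1*100))² = (100*(-6 - 100))² = (100*(-106))² = (-10600)² = 112360000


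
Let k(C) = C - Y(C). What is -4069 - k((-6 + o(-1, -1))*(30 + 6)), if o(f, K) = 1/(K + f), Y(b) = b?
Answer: -4069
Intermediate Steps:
k(C) = 0 (k(C) = C - C = 0)
-4069 - k((-6 + o(-1, -1))*(30 + 6)) = -4069 - 1*0 = -4069 + 0 = -4069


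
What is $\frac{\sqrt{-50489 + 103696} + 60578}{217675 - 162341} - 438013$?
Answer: $- \frac{12118475382}{27667} + \frac{\sqrt{53207}}{55334} \approx -4.3801 \cdot 10^{5}$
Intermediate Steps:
$\frac{\sqrt{-50489 + 103696} + 60578}{217675 - 162341} - 438013 = \frac{\sqrt{53207} + 60578}{55334} - 438013 = \left(60578 + \sqrt{53207}\right) \frac{1}{55334} - 438013 = \left(\frac{30289}{27667} + \frac{\sqrt{53207}}{55334}\right) - 438013 = - \frac{12118475382}{27667} + \frac{\sqrt{53207}}{55334}$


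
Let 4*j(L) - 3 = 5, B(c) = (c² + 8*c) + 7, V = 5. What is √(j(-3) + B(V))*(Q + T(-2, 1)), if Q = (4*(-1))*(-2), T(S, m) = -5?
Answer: 3*√74 ≈ 25.807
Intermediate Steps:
B(c) = 7 + c² + 8*c
j(L) = 2 (j(L) = ¾ + (¼)*5 = ¾ + 5/4 = 2)
Q = 8 (Q = -4*(-2) = 8)
√(j(-3) + B(V))*(Q + T(-2, 1)) = √(2 + (7 + 5² + 8*5))*(8 - 5) = √(2 + (7 + 25 + 40))*3 = √(2 + 72)*3 = √74*3 = 3*√74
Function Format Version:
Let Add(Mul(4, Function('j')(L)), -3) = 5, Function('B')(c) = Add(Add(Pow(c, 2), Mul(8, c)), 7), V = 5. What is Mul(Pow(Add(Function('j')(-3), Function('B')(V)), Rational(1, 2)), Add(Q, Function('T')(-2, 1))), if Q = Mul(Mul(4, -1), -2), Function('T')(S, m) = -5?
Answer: Mul(3, Pow(74, Rational(1, 2))) ≈ 25.807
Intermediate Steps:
Function('B')(c) = Add(7, Pow(c, 2), Mul(8, c))
Function('j')(L) = 2 (Function('j')(L) = Add(Rational(3, 4), Mul(Rational(1, 4), 5)) = Add(Rational(3, 4), Rational(5, 4)) = 2)
Q = 8 (Q = Mul(-4, -2) = 8)
Mul(Pow(Add(Function('j')(-3), Function('B')(V)), Rational(1, 2)), Add(Q, Function('T')(-2, 1))) = Mul(Pow(Add(2, Add(7, Pow(5, 2), Mul(8, 5))), Rational(1, 2)), Add(8, -5)) = Mul(Pow(Add(2, Add(7, 25, 40)), Rational(1, 2)), 3) = Mul(Pow(Add(2, 72), Rational(1, 2)), 3) = Mul(Pow(74, Rational(1, 2)), 3) = Mul(3, Pow(74, Rational(1, 2)))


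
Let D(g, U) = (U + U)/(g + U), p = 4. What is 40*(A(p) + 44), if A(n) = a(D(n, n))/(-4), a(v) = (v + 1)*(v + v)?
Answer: 1720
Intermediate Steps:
D(g, U) = 2*U/(U + g) (D(g, U) = (2*U)/(U + g) = 2*U/(U + g))
a(v) = 2*v*(1 + v) (a(v) = (1 + v)*(2*v) = 2*v*(1 + v))
A(n) = -1 (A(n) = (2*(2*n/(n + n))*(1 + 2*n/(n + n)))/(-4) = (2*(2*n/((2*n)))*(1 + 2*n/((2*n))))*(-¼) = (2*(2*n*(1/(2*n)))*(1 + 2*n*(1/(2*n))))*(-¼) = (2*1*(1 + 1))*(-¼) = (2*1*2)*(-¼) = 4*(-¼) = -1)
40*(A(p) + 44) = 40*(-1 + 44) = 40*43 = 1720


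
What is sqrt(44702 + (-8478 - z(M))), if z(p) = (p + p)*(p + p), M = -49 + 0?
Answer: 22*sqrt(55) ≈ 163.16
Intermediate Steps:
M = -49
z(p) = 4*p**2 (z(p) = (2*p)*(2*p) = 4*p**2)
sqrt(44702 + (-8478 - z(M))) = sqrt(44702 + (-8478 - 4*(-49)**2)) = sqrt(44702 + (-8478 - 4*2401)) = sqrt(44702 + (-8478 - 1*9604)) = sqrt(44702 + (-8478 - 9604)) = sqrt(44702 - 18082) = sqrt(26620) = 22*sqrt(55)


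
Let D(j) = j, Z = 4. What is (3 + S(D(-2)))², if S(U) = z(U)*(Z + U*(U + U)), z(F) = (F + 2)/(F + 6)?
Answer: 9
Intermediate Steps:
z(F) = (2 + F)/(6 + F)
S(U) = (2 + U)*(4 + 2*U²)/(6 + U) (S(U) = ((2 + U)/(6 + U))*(4 + U*(U + U)) = ((2 + U)/(6 + U))*(4 + U*(2*U)) = ((2 + U)/(6 + U))*(4 + 2*U²) = (2 + U)*(4 + 2*U²)/(6 + U))
(3 + S(D(-2)))² = (3 + 2*(2 - 2)*(2 + (-2)²)/(6 - 2))² = (3 + 2*0*(2 + 4)/4)² = (3 + 2*(¼)*0*6)² = (3 + 0)² = 3² = 9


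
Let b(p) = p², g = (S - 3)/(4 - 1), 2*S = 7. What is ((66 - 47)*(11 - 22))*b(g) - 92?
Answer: -3521/36 ≈ -97.806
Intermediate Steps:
S = 7/2 (S = (½)*7 = 7/2 ≈ 3.5000)
g = ⅙ (g = (7/2 - 3)/(4 - 1) = (½)/3 = (½)*(⅓) = ⅙ ≈ 0.16667)
((66 - 47)*(11 - 22))*b(g) - 92 = ((66 - 47)*(11 - 22))*(⅙)² - 92 = (19*(-11))*(1/36) - 92 = -209*1/36 - 92 = -209/36 - 92 = -3521/36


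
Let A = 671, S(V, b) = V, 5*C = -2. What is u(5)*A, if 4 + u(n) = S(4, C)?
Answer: 0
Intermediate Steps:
C = -⅖ (C = (⅕)*(-2) = -⅖ ≈ -0.40000)
u(n) = 0 (u(n) = -4 + 4 = 0)
u(5)*A = 0*671 = 0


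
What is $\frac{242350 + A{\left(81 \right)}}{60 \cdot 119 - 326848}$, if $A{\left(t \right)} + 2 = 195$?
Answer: $- \frac{242543}{319708} \approx -0.75864$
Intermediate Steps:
$A{\left(t \right)} = 193$ ($A{\left(t \right)} = -2 + 195 = 193$)
$\frac{242350 + A{\left(81 \right)}}{60 \cdot 119 - 326848} = \frac{242350 + 193}{60 \cdot 119 - 326848} = \frac{242543}{7140 - 326848} = \frac{242543}{-319708} = 242543 \left(- \frac{1}{319708}\right) = - \frac{242543}{319708}$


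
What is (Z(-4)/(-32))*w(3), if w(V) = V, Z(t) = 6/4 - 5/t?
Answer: -33/128 ≈ -0.25781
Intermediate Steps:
Z(t) = 3/2 - 5/t (Z(t) = 6*(¼) - 5/t = 3/2 - 5/t)
(Z(-4)/(-32))*w(3) = ((3/2 - 5/(-4))/(-32))*3 = ((3/2 - 5*(-¼))*(-1/32))*3 = ((3/2 + 5/4)*(-1/32))*3 = ((11/4)*(-1/32))*3 = -11/128*3 = -33/128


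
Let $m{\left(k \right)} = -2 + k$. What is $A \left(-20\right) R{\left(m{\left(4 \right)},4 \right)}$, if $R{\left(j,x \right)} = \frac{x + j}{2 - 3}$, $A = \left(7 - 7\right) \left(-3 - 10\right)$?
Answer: $0$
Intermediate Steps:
$A = 0$ ($A = 0 \left(-13\right) = 0$)
$R{\left(j,x \right)} = - j - x$ ($R{\left(j,x \right)} = \frac{j + x}{-1} = \left(j + x\right) \left(-1\right) = - j - x$)
$A \left(-20\right) R{\left(m{\left(4 \right)},4 \right)} = 0 \left(-20\right) \left(- (-2 + 4) - 4\right) = 0 \left(\left(-1\right) 2 - 4\right) = 0 \left(-2 - 4\right) = 0 \left(-6\right) = 0$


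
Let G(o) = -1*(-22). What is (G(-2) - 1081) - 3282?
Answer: -4341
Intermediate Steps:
G(o) = 22
(G(-2) - 1081) - 3282 = (22 - 1081) - 3282 = -1059 - 3282 = -4341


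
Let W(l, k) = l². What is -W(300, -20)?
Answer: -90000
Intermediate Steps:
-W(300, -20) = -1*300² = -1*90000 = -90000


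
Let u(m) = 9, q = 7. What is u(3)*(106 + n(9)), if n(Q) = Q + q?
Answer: 1098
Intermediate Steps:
n(Q) = 7 + Q (n(Q) = Q + 7 = 7 + Q)
u(3)*(106 + n(9)) = 9*(106 + (7 + 9)) = 9*(106 + 16) = 9*122 = 1098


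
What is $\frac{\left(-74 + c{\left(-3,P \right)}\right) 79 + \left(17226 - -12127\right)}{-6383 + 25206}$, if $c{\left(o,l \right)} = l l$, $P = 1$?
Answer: $\frac{23586}{18823} \approx 1.253$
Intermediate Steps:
$c{\left(o,l \right)} = l^{2}$
$\frac{\left(-74 + c{\left(-3,P \right)}\right) 79 + \left(17226 - -12127\right)}{-6383 + 25206} = \frac{\left(-74 + 1^{2}\right) 79 + \left(17226 - -12127\right)}{-6383 + 25206} = \frac{\left(-74 + 1\right) 79 + \left(17226 + 12127\right)}{18823} = \left(\left(-73\right) 79 + 29353\right) \frac{1}{18823} = \left(-5767 + 29353\right) \frac{1}{18823} = 23586 \cdot \frac{1}{18823} = \frac{23586}{18823}$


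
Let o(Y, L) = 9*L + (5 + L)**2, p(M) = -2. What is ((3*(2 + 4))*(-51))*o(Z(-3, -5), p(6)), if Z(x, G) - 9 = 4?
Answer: 8262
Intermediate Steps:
Z(x, G) = 13 (Z(x, G) = 9 + 4 = 13)
o(Y, L) = (5 + L)**2 + 9*L
((3*(2 + 4))*(-51))*o(Z(-3, -5), p(6)) = ((3*(2 + 4))*(-51))*((5 - 2)**2 + 9*(-2)) = ((3*6)*(-51))*(3**2 - 18) = (18*(-51))*(9 - 18) = -918*(-9) = 8262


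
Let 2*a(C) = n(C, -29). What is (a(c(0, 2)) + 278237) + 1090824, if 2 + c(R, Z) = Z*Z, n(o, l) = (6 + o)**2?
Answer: 1369093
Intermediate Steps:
c(R, Z) = -2 + Z**2 (c(R, Z) = -2 + Z*Z = -2 + Z**2)
a(C) = (6 + C)**2/2
(a(c(0, 2)) + 278237) + 1090824 = ((6 + (-2 + 2**2))**2/2 + 278237) + 1090824 = ((6 + (-2 + 4))**2/2 + 278237) + 1090824 = ((6 + 2)**2/2 + 278237) + 1090824 = ((1/2)*8**2 + 278237) + 1090824 = ((1/2)*64 + 278237) + 1090824 = (32 + 278237) + 1090824 = 278269 + 1090824 = 1369093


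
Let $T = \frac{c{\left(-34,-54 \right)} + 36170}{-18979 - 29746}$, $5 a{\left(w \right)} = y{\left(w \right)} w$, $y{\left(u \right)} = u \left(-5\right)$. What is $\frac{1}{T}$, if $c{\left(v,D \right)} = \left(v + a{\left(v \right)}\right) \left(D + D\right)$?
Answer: $- \frac{9745}{32938} \approx -0.29586$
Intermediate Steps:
$y{\left(u \right)} = - 5 u$
$a{\left(w \right)} = - w^{2}$ ($a{\left(w \right)} = \frac{- 5 w w}{5} = \frac{\left(-5\right) w^{2}}{5} = - w^{2}$)
$c{\left(v,D \right)} = 2 D \left(v - v^{2}\right)$ ($c{\left(v,D \right)} = \left(v - v^{2}\right) \left(D + D\right) = \left(v - v^{2}\right) 2 D = 2 D \left(v - v^{2}\right)$)
$T = - \frac{32938}{9745}$ ($T = \frac{2 \left(-54\right) \left(-34\right) \left(1 - -34\right) + 36170}{-18979 - 29746} = \frac{2 \left(-54\right) \left(-34\right) \left(1 + 34\right) + 36170}{-48725} = \left(2 \left(-54\right) \left(-34\right) 35 + 36170\right) \left(- \frac{1}{48725}\right) = \left(128520 + 36170\right) \left(- \frac{1}{48725}\right) = 164690 \left(- \frac{1}{48725}\right) = - \frac{32938}{9745} \approx -3.38$)
$\frac{1}{T} = \frac{1}{- \frac{32938}{9745}} = - \frac{9745}{32938}$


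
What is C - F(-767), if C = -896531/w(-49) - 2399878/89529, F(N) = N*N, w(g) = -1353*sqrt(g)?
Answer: -52671325759/89529 - 896531*I/9471 ≈ -5.8832e+5 - 94.661*I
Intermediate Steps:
F(N) = N**2
C = -2399878/89529 - 896531*I/9471 (C = -896531*I/9471 - 2399878/89529 = -2399878/89529 - 896531*I/9471 ≈ -26.806 - 94.661*I)
C - F(-767) = (-2399878/89529 - 896531*I/9471) - 1*(-767)**2 = (-2399878/89529 - 896531*I/9471) - 1*588289 = (-2399878/89529 - 896531*I/9471) - 588289 = -52671325759/89529 - 896531*I/9471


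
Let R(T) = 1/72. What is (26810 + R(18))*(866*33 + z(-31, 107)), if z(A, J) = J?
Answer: 55371257885/72 ≈ 7.6905e+8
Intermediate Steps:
R(T) = 1/72
(26810 + R(18))*(866*33 + z(-31, 107)) = (26810 + 1/72)*(866*33 + 107) = 1930321*(28578 + 107)/72 = (1930321/72)*28685 = 55371257885/72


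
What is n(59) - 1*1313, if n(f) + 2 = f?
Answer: -1256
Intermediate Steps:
n(f) = -2 + f
n(59) - 1*1313 = (-2 + 59) - 1*1313 = 57 - 1313 = -1256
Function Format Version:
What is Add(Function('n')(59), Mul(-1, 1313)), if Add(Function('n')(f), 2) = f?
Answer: -1256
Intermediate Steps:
Function('n')(f) = Add(-2, f)
Add(Function('n')(59), Mul(-1, 1313)) = Add(Add(-2, 59), Mul(-1, 1313)) = Add(57, -1313) = -1256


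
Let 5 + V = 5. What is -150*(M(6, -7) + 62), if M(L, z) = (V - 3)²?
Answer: -10650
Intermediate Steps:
V = 0 (V = -5 + 5 = 0)
M(L, z) = 9 (M(L, z) = (0 - 3)² = (-3)² = 9)
-150*(M(6, -7) + 62) = -150*(9 + 62) = -150*71 = -10650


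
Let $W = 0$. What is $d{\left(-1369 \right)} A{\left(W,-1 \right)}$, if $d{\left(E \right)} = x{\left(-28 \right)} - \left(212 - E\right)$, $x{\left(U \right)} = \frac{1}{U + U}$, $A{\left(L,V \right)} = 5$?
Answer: $- \frac{442685}{56} \approx -7905.1$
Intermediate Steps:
$x{\left(U \right)} = \frac{1}{2 U}$
$d{\left(E \right)} = - \frac{11873}{56} + E$ ($d{\left(E \right)} = \frac{1}{2 \left(-28\right)} - \left(212 - E\right) = \frac{1}{2} \left(- \frac{1}{28}\right) + \left(-212 + E\right) = - \frac{1}{56} + \left(-212 + E\right) = - \frac{11873}{56} + E$)
$d{\left(-1369 \right)} A{\left(W,-1 \right)} = \left(- \frac{11873}{56} - 1369\right) 5 = \left(- \frac{88537}{56}\right) 5 = - \frac{442685}{56}$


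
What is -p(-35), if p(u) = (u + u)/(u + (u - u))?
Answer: -2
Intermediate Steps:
p(u) = 2 (p(u) = (2*u)/(u + 0) = (2*u)/u = 2)
-p(-35) = -1*2 = -2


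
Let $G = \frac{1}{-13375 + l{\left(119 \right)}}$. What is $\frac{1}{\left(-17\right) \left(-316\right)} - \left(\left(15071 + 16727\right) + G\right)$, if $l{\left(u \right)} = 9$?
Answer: $- \frac{1141582405279}{35901076} \approx -31798.0$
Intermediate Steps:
$G = - \frac{1}{13366}$ ($G = \frac{1}{-13375 + 9} = \frac{1}{-13366} = - \frac{1}{13366} \approx -7.4817 \cdot 10^{-5}$)
$\frac{1}{\left(-17\right) \left(-316\right)} - \left(\left(15071 + 16727\right) + G\right) = \frac{1}{\left(-17\right) \left(-316\right)} - \left(\left(15071 + 16727\right) - \frac{1}{13366}\right) = \frac{1}{5372} - \left(31798 - \frac{1}{13366}\right) = \frac{1}{5372} - \frac{425012067}{13366} = - \frac{1141582405279}{35901076}$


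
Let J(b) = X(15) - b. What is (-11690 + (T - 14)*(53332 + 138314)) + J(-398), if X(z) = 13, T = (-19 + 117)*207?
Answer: 3885036433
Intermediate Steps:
T = 20286 (T = 98*207 = 20286)
J(b) = 13 - b
(-11690 + (T - 14)*(53332 + 138314)) + J(-398) = (-11690 + (20286 - 14)*(53332 + 138314)) + (13 - 1*(-398)) = (-11690 + 20272*191646) + (13 + 398) = (-11690 + 3885047712) + 411 = 3885036022 + 411 = 3885036433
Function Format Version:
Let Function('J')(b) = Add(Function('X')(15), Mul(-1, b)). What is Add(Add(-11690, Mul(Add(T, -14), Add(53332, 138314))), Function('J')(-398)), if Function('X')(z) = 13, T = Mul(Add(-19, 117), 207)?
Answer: 3885036433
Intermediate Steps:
T = 20286 (T = Mul(98, 207) = 20286)
Function('J')(b) = Add(13, Mul(-1, b))
Add(Add(-11690, Mul(Add(T, -14), Add(53332, 138314))), Function('J')(-398)) = Add(Add(-11690, Mul(Add(20286, -14), Add(53332, 138314))), Add(13, Mul(-1, -398))) = Add(Add(-11690, Mul(20272, 191646)), Add(13, 398)) = Add(Add(-11690, 3885047712), 411) = Add(3885036022, 411) = 3885036433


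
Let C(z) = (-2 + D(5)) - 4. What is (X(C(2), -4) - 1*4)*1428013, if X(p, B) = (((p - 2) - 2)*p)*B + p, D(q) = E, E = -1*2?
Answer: -565493148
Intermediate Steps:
E = -2
D(q) = -2
C(z) = -8 (C(z) = (-2 - 2) - 4 = -4 - 4 = -8)
X(p, B) = p + B*p*(-4 + p) (X(p, B) = (((-2 + p) - 2)*p)*B + p = ((-4 + p)*p)*B + p = (p*(-4 + p))*B + p = B*p*(-4 + p) + p = p + B*p*(-4 + p))
(X(C(2), -4) - 1*4)*1428013 = (-8*(1 - 4*(-4) - 4*(-8)) - 1*4)*1428013 = (-8*(1 + 16 + 32) - 4)*1428013 = (-8*49 - 4)*1428013 = (-392 - 4)*1428013 = -396*1428013 = -565493148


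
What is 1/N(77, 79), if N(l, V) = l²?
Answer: 1/5929 ≈ 0.00016866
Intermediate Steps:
1/N(77, 79) = 1/(77²) = 1/5929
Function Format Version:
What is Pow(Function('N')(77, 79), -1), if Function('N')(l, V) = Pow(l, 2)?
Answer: Rational(1, 5929) ≈ 0.00016866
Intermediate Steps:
Pow(Function('N')(77, 79), -1) = Pow(Pow(77, 2), -1) = Pow(5929, -1) = Rational(1, 5929)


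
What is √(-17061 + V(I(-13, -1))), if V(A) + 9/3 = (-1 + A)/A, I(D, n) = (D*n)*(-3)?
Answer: 4*I*√1622049/39 ≈ 130.63*I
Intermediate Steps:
I(D, n) = -3*D*n
V(A) = -3 + (-1 + A)/A
√(-17061 + V(I(-13, -1))) = √(-17061 + (-2 - 1/((-3*(-13)*(-1))))) = √(-17061 + (-2 - 1/(-39))) = √(-17061 + (-2 - 1*(-1/39))) = √(-17061 + (-2 + 1/39)) = √(-17061 - 77/39) = √(-665456/39) = 4*I*√1622049/39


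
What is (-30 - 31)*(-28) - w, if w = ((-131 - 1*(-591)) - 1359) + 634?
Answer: 1973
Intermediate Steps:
w = -265 (w = ((-131 + 591) - 1359) + 634 = (460 - 1359) + 634 = -899 + 634 = -265)
(-30 - 31)*(-28) - w = (-30 - 31)*(-28) - 1*(-265) = -61*(-28) + 265 = 1708 + 265 = 1973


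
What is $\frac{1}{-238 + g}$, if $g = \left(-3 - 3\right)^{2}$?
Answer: $- \frac{1}{202} \approx -0.0049505$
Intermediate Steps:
$g = 36$ ($g = \left(-6\right)^{2} = 36$)
$\frac{1}{-238 + g} = \frac{1}{-238 + 36} = \frac{1}{-202} = - \frac{1}{202}$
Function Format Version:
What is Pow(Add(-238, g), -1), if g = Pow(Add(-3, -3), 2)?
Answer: Rational(-1, 202) ≈ -0.0049505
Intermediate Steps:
g = 36 (g = Pow(-6, 2) = 36)
Pow(Add(-238, g), -1) = Pow(Add(-238, 36), -1) = Pow(-202, -1) = Rational(-1, 202)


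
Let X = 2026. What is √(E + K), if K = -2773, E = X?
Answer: 3*I*√83 ≈ 27.331*I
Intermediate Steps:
E = 2026
√(E + K) = √(2026 - 2773) = √(-747) = 3*I*√83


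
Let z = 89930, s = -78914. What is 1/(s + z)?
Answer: 1/11016 ≈ 9.0777e-5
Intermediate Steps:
1/(s + z) = 1/(-78914 + 89930) = 1/11016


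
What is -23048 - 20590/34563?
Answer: -796628614/34563 ≈ -23049.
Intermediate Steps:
-23048 - 20590/34563 = -796628614/34563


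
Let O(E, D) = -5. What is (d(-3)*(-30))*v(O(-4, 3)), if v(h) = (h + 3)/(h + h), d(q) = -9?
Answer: 54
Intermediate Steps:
v(h) = (3 + h)/(2*h) (v(h) = (3 + h)/((2*h)) = (3 + h)*(1/(2*h)) = (3 + h)/(2*h))
(d(-3)*(-30))*v(O(-4, 3)) = (-9*(-30))*((½)*(3 - 5)/(-5)) = 270*((½)*(-⅕)*(-2)) = 270*(⅕) = 54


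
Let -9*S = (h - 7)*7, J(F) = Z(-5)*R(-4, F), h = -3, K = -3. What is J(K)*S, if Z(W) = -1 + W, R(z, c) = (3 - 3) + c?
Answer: 140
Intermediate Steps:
R(z, c) = c (R(z, c) = 0 + c = c)
J(F) = -6*F (J(F) = (-1 - 5)*F = -6*F)
S = 70/9 (S = -(-3 - 7)*7/9 = -(-10)*7/9 = -⅑*(-70) = 70/9 ≈ 7.7778)
J(K)*S = -6*(-3)*(70/9) = 18*(70/9) = 140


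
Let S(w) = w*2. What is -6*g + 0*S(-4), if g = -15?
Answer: 90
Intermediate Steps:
S(w) = 2*w
-6*g + 0*S(-4) = -6*(-15) + 0*(2*(-4)) = 90 + 0*(-8) = 90 + 0 = 90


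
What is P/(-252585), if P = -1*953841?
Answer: 317947/84195 ≈ 3.7763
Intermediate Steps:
P = -953841
P/(-252585) = -953841/(-252585) = -953841*(-1/252585) = 317947/84195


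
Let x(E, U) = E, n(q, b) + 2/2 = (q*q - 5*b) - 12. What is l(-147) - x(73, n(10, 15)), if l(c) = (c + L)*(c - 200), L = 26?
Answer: 41914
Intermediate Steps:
n(q, b) = -13 + q² - 5*b (n(q, b) = -1 + ((q*q - 5*b) - 12) = -1 + ((q² - 5*b) - 12) = -1 + (-12 + q² - 5*b) = -13 + q² - 5*b)
l(c) = (-200 + c)*(26 + c) (l(c) = (c + 26)*(c - 200) = (26 + c)*(-200 + c) = (-200 + c)*(26 + c))
l(-147) - x(73, n(10, 15)) = (-5200 + (-147)² - 174*(-147)) - 1*73 = (-5200 + 21609 + 25578) - 73 = 41987 - 73 = 41914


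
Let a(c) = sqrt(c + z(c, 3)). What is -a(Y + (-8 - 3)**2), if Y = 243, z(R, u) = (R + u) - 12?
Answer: -sqrt(719) ≈ -26.814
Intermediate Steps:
z(R, u) = -12 + R + u
a(c) = sqrt(-9 + 2*c) (a(c) = sqrt(c + (-12 + c + 3)) = sqrt(c + (-9 + c)) = sqrt(-9 + 2*c))
-a(Y + (-8 - 3)**2) = -sqrt(-9 + 2*(243 + (-8 - 3)**2)) = -sqrt(-9 + 2*(243 + (-11)**2)) = -sqrt(-9 + 2*(243 + 121)) = -sqrt(-9 + 2*364) = -sqrt(-9 + 728) = -sqrt(719)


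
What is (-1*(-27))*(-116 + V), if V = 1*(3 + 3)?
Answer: -2970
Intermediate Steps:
V = 6 (V = 1*6 = 6)
(-1*(-27))*(-116 + V) = (-1*(-27))*(-116 + 6) = 27*(-110) = -2970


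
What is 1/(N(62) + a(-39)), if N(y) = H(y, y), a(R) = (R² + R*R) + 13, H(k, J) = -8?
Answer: 1/3047 ≈ 0.00032819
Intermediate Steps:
a(R) = 13 + 2*R² (a(R) = (R² + R²) + 13 = 2*R² + 13 = 13 + 2*R²)
N(y) = -8
1/(N(62) + a(-39)) = 1/(-8 + (13 + 2*(-39)²)) = 1/(-8 + (13 + 2*1521)) = 1/(-8 + (13 + 3042)) = 1/(-8 + 3055) = 1/3047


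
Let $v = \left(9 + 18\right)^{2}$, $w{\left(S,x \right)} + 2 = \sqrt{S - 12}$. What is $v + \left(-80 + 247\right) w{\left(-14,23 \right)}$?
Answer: $395 + 167 i \sqrt{26} \approx 395.0 + 851.54 i$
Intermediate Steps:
$w{\left(S,x \right)} = -2 + \sqrt{-12 + S}$ ($w{\left(S,x \right)} = -2 + \sqrt{S - 12} = -2 + \sqrt{-12 + S}$)
$v = 729$ ($v = 27^{2} = 729$)
$v + \left(-80 + 247\right) w{\left(-14,23 \right)} = 729 + \left(-80 + 247\right) \left(-2 + \sqrt{-12 - 14}\right) = 729 + 167 \left(-2 + \sqrt{-26}\right) = 729 + 167 \left(-2 + i \sqrt{26}\right) = 729 - \left(334 - 167 i \sqrt{26}\right) = 395 + 167 i \sqrt{26}$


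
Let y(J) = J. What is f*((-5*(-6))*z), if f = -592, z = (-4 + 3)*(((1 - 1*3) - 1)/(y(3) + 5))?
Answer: -6660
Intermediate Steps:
z = 3/8 (z = (-4 + 3)*(((1 - 1*3) - 1)/(3 + 5)) = -((1 - 3) - 1)/8 = -(-2 - 1)/8 = -(-3)/8 = -1*(-3/8) = 3/8 ≈ 0.37500)
f*((-5*(-6))*z) = -592*(-5*(-6))*3/8 = -17760*3/8 = -592*45/4 = -6660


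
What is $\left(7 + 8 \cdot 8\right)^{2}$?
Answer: $5041$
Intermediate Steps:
$\left(7 + 8 \cdot 8\right)^{2} = \left(7 + 64\right)^{2} = 71^{2} = 5041$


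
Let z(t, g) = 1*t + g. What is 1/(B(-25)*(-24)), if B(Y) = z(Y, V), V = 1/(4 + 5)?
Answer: 3/1792 ≈ 0.0016741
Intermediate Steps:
V = 1/9 ≈ 0.11111
z(t, g) = g + t (z(t, g) = t + g = g + t)
B(Y) = 1/9 + Y
1/(B(-25)*(-24)) = 1/((1/9 - 25)*(-24)) = 1/(-224/9*(-24)) = 1/(1792/3) = 3/1792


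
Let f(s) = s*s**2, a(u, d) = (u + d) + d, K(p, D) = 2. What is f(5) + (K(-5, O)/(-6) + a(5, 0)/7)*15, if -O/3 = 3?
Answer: 915/7 ≈ 130.71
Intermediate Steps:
O = -9 (O = -3*3 = -9)
a(u, d) = u + 2*d (a(u, d) = (d + u) + d = u + 2*d)
f(s) = s**3
f(5) + (K(-5, O)/(-6) + a(5, 0)/7)*15 = 5**3 + (2/(-6) + (5 + 2*0)/7)*15 = 125 + (2*(-1/6) + (5 + 0)*(1/7))*15 = 125 + (-1/3 + 5*(1/7))*15 = 125 + (-1/3 + 5/7)*15 = 125 + (8/21)*15 = 125 + 40/7 = 915/7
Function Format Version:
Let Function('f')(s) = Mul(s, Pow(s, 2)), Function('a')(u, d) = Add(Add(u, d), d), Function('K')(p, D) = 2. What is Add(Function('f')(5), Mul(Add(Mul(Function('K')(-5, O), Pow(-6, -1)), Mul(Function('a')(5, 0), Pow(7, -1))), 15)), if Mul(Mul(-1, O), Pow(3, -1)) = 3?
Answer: Rational(915, 7) ≈ 130.71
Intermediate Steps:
O = -9 (O = Mul(-3, 3) = -9)
Function('a')(u, d) = Add(u, Mul(2, d)) (Function('a')(u, d) = Add(Add(d, u), d) = Add(u, Mul(2, d)))
Function('f')(s) = Pow(s, 3)
Add(Function('f')(5), Mul(Add(Mul(Function('K')(-5, O), Pow(-6, -1)), Mul(Function('a')(5, 0), Pow(7, -1))), 15)) = Add(Pow(5, 3), Mul(Add(Mul(2, Pow(-6, -1)), Mul(Add(5, Mul(2, 0)), Pow(7, -1))), 15)) = Add(125, Mul(Add(Mul(2, Rational(-1, 6)), Mul(Add(5, 0), Rational(1, 7))), 15)) = Add(125, Mul(Add(Rational(-1, 3), Mul(5, Rational(1, 7))), 15)) = Add(125, Mul(Add(Rational(-1, 3), Rational(5, 7)), 15)) = Add(125, Mul(Rational(8, 21), 15)) = Add(125, Rational(40, 7)) = Rational(915, 7)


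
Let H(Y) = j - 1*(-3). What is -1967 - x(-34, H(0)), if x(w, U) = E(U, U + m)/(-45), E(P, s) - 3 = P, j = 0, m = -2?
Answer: -29503/15 ≈ -1966.9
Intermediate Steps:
H(Y) = 3 (H(Y) = 0 - 1*(-3) = 0 + 3 = 3)
E(P, s) = 3 + P
x(w, U) = -1/15 - U/45 (x(w, U) = (3 + U)/(-45) = (3 + U)*(-1/45) = -1/15 - U/45)
-1967 - x(-34, H(0)) = -1967 - (-1/15 - 1/45*3) = -1967 - (-1/15 - 1/15) = -1967 - 1*(-2/15) = -1967 + 2/15 = -29503/15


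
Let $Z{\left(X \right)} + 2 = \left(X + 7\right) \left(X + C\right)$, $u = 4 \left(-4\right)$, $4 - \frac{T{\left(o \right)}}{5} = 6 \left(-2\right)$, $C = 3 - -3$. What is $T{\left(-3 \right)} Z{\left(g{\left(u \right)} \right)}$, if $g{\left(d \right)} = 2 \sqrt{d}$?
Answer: $-1920 + 8320 i \approx -1920.0 + 8320.0 i$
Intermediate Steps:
$C = 6$ ($C = 3 + 3 = 6$)
$T{\left(o \right)} = 80$ ($T{\left(o \right)} = 20 - 5 \cdot 6 \left(-2\right) = 20 - -60 = 20 + 60 = 80$)
$u = -16$
$Z{\left(X \right)} = -2 + \left(6 + X\right) \left(7 + X\right)$ ($Z{\left(X \right)} = -2 + \left(X + 7\right) \left(X + 6\right) = -2 + \left(7 + X\right) \left(6 + X\right) = -2 + \left(6 + X\right) \left(7 + X\right)$)
$T{\left(-3 \right)} Z{\left(g{\left(u \right)} \right)} = 80 \left(40 + \left(2 \sqrt{-16}\right)^{2} + 13 \cdot 2 \sqrt{-16}\right) = 80 \left(40 + \left(2 \cdot 4 i\right)^{2} + 13 \cdot 2 \cdot 4 i\right) = 80 \left(40 + \left(8 i\right)^{2} + 13 \cdot 8 i\right) = 80 \left(40 - 64 + 104 i\right) = 80 \left(-24 + 104 i\right) = -1920 + 8320 i$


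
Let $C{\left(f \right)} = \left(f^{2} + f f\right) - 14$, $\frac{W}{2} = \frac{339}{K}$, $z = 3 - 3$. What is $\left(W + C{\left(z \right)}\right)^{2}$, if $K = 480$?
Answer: $\frac{1014049}{6400} \approx 158.45$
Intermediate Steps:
$z = 0$ ($z = 3 - 3 = 0$)
$W = \frac{113}{80}$ ($W = 2 \cdot \frac{339}{480} = 2 \cdot 339 \cdot \frac{1}{480} = 2 \cdot \frac{113}{160} = \frac{113}{80} \approx 1.4125$)
$C{\left(f \right)} = -14 + 2 f^{2}$ ($C{\left(f \right)} = \left(f^{2} + f^{2}\right) - 14 = 2 f^{2} - 14 = -14 + 2 f^{2}$)
$\left(W + C{\left(z \right)}\right)^{2} = \left(\frac{113}{80} - \left(14 - 2 \cdot 0^{2}\right)\right)^{2} = \left(\frac{113}{80} + \left(-14 + 2 \cdot 0\right)\right)^{2} = \left(\frac{113}{80} + \left(-14 + 0\right)\right)^{2} = \left(\frac{113}{80} - 14\right)^{2} = \left(- \frac{1007}{80}\right)^{2} = \frac{1014049}{6400}$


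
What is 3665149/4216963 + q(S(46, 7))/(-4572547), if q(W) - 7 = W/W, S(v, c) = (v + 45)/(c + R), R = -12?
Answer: 16759032328799/19282261514761 ≈ 0.86914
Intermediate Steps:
S(v, c) = (45 + v)/(-12 + c) (S(v, c) = (v + 45)/(c - 12) = (45 + v)/(-12 + c))
q(W) = 8 (q(W) = 7 + W/W = 7 + 1 = 8)
3665149/4216963 + q(S(46, 7))/(-4572547) = 3665149/4216963 + 8/(-4572547) = 3665149*(1/4216963) + 8*(-1/4572547) = 3665149/4216963 - 8/4572547 = 16759032328799/19282261514761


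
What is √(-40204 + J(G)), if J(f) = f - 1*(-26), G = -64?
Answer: I*√40242 ≈ 200.6*I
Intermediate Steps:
J(f) = 26 + f (J(f) = f + 26 = 26 + f)
√(-40204 + J(G)) = √(-40204 + (26 - 64)) = √(-40204 - 38) = √(-40242) = I*√40242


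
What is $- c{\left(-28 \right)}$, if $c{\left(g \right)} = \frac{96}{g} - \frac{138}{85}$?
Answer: $\frac{3006}{595} \approx 5.0521$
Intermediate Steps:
$c{\left(g \right)} = - \frac{138}{85} + \frac{96}{g}$ ($c{\left(g \right)} = \frac{96}{g} - \frac{138}{85} = - \frac{138}{85} + \frac{96}{g}$)
$- c{\left(-28 \right)} = - (- \frac{138}{85} + \frac{96}{-28}) = - (- \frac{138}{85} + 96 \left(- \frac{1}{28}\right)) = - (- \frac{138}{85} - \frac{24}{7}) = \left(-1\right) \left(- \frac{3006}{595}\right) = \frac{3006}{595}$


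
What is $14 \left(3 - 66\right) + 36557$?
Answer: $35675$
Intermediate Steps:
$14 \left(3 - 66\right) + 36557 = 14 \left(-63\right) + 36557 = -882 + 36557 = 35675$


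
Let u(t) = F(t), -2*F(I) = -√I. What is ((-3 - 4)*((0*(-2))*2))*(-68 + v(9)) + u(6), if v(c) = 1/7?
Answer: √6/2 ≈ 1.2247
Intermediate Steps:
F(I) = √I/2 (F(I) = -(-1)*√I/2 = √I/2)
u(t) = √t/2
v(c) = ⅐
((-3 - 4)*((0*(-2))*2))*(-68 + v(9)) + u(6) = ((-3 - 4)*((0*(-2))*2))*(-68 + ⅐) + √6/2 = -0*2*(-475/7) + √6/2 = -7*0*(-475/7) + √6/2 = 0*(-475/7) + √6/2 = 0 + √6/2 = √6/2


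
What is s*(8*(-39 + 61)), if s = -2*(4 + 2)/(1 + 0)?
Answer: -2112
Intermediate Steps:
s = -12 (s = -12/1 = -12 ≈ -12.000)
s*(8*(-39 + 61)) = -96*(-39 + 61) = -96*22 = -12*176 = -2112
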